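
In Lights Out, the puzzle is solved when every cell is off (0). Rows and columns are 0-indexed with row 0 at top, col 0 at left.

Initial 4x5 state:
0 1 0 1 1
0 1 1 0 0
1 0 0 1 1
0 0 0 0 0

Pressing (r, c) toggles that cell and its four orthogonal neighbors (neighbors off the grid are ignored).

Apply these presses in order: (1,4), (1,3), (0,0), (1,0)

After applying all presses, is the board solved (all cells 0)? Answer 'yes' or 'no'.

After press 1 at (1,4):
0 1 0 1 0
0 1 1 1 1
1 0 0 1 0
0 0 0 0 0

After press 2 at (1,3):
0 1 0 0 0
0 1 0 0 0
1 0 0 0 0
0 0 0 0 0

After press 3 at (0,0):
1 0 0 0 0
1 1 0 0 0
1 0 0 0 0
0 0 0 0 0

After press 4 at (1,0):
0 0 0 0 0
0 0 0 0 0
0 0 0 0 0
0 0 0 0 0

Lights still on: 0

Answer: yes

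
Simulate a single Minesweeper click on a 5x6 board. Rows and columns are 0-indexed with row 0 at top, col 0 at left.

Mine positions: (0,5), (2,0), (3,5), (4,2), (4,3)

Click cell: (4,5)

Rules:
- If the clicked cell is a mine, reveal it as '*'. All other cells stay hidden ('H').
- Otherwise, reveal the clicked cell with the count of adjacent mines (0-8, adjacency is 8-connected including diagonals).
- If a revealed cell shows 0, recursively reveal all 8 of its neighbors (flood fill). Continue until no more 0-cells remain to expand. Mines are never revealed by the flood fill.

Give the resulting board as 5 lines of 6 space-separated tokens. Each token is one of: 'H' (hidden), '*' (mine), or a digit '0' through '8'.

H H H H H H
H H H H H H
H H H H H H
H H H H H H
H H H H H 1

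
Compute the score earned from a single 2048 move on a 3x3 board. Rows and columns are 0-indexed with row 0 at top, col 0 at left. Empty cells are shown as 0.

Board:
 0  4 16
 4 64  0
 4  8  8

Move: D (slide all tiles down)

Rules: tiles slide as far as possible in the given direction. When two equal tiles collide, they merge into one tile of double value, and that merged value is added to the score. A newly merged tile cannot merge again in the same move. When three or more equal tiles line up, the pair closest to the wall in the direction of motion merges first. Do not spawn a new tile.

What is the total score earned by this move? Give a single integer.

Slide down:
col 0: [0, 4, 4] -> [0, 0, 8]  score +8 (running 8)
col 1: [4, 64, 8] -> [4, 64, 8]  score +0 (running 8)
col 2: [16, 0, 8] -> [0, 16, 8]  score +0 (running 8)
Board after move:
 0  4  0
 0 64 16
 8  8  8

Answer: 8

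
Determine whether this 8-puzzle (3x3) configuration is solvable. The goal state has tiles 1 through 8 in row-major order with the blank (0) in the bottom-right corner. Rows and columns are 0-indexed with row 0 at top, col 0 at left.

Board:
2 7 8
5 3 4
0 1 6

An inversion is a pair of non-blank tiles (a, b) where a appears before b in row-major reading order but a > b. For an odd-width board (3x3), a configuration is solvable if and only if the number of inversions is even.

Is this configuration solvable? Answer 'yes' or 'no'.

Answer: yes

Derivation:
Inversions (pairs i<j in row-major order where tile[i] > tile[j] > 0): 16
16 is even, so the puzzle is solvable.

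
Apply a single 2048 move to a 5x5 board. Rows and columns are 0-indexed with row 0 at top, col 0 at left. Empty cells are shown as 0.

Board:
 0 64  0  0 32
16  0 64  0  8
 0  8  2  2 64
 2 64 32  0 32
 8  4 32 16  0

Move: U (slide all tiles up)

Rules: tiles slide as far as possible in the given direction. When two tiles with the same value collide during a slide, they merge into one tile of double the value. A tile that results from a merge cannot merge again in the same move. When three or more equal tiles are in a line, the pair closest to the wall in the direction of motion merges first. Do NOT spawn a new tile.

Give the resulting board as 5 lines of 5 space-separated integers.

Answer: 16 64 64  2 32
 2  8  2 16  8
 8 64 64  0 64
 0  4  0  0 32
 0  0  0  0  0

Derivation:
Slide up:
col 0: [0, 16, 0, 2, 8] -> [16, 2, 8, 0, 0]
col 1: [64, 0, 8, 64, 4] -> [64, 8, 64, 4, 0]
col 2: [0, 64, 2, 32, 32] -> [64, 2, 64, 0, 0]
col 3: [0, 0, 2, 0, 16] -> [2, 16, 0, 0, 0]
col 4: [32, 8, 64, 32, 0] -> [32, 8, 64, 32, 0]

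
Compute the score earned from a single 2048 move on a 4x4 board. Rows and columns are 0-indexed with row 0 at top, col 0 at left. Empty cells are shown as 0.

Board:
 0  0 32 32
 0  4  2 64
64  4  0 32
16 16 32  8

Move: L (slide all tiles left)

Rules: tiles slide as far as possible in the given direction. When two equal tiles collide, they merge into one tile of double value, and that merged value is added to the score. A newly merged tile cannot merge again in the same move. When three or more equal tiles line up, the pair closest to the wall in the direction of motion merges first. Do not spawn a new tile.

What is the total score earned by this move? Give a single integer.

Answer: 96

Derivation:
Slide left:
row 0: [0, 0, 32, 32] -> [64, 0, 0, 0]  score +64 (running 64)
row 1: [0, 4, 2, 64] -> [4, 2, 64, 0]  score +0 (running 64)
row 2: [64, 4, 0, 32] -> [64, 4, 32, 0]  score +0 (running 64)
row 3: [16, 16, 32, 8] -> [32, 32, 8, 0]  score +32 (running 96)
Board after move:
64  0  0  0
 4  2 64  0
64  4 32  0
32 32  8  0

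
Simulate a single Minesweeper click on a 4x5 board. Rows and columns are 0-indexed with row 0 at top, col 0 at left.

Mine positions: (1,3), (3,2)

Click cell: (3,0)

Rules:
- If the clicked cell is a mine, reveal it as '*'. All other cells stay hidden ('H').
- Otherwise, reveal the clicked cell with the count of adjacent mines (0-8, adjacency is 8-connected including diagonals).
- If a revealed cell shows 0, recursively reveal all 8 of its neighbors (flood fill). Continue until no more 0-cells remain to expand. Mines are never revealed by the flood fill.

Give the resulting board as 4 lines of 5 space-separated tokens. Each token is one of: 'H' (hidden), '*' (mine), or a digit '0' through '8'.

0 0 1 H H
0 0 1 H H
0 1 2 H H
0 1 H H H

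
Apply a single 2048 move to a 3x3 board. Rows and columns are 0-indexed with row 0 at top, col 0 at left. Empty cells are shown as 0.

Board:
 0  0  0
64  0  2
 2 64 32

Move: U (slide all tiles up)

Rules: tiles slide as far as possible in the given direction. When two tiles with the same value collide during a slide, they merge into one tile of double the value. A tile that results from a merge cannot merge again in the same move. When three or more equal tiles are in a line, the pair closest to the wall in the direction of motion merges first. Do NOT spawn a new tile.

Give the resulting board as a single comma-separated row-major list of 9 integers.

Answer: 64, 64, 2, 2, 0, 32, 0, 0, 0

Derivation:
Slide up:
col 0: [0, 64, 2] -> [64, 2, 0]
col 1: [0, 0, 64] -> [64, 0, 0]
col 2: [0, 2, 32] -> [2, 32, 0]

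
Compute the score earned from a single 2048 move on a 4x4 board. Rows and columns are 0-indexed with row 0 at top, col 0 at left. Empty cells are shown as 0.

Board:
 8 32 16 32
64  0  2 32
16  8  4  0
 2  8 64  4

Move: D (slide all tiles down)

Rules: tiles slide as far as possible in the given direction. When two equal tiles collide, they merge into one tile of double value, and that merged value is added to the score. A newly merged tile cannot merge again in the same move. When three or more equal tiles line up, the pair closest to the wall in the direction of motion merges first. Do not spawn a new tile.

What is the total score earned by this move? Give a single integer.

Slide down:
col 0: [8, 64, 16, 2] -> [8, 64, 16, 2]  score +0 (running 0)
col 1: [32, 0, 8, 8] -> [0, 0, 32, 16]  score +16 (running 16)
col 2: [16, 2, 4, 64] -> [16, 2, 4, 64]  score +0 (running 16)
col 3: [32, 32, 0, 4] -> [0, 0, 64, 4]  score +64 (running 80)
Board after move:
 8  0 16  0
64  0  2  0
16 32  4 64
 2 16 64  4

Answer: 80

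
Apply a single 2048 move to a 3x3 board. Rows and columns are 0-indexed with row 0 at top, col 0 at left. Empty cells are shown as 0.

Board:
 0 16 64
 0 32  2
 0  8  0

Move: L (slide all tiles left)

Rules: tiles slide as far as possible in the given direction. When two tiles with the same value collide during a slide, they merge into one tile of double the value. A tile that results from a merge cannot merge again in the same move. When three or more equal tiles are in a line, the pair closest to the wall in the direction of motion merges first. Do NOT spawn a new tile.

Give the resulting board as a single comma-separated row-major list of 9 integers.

Answer: 16, 64, 0, 32, 2, 0, 8, 0, 0

Derivation:
Slide left:
row 0: [0, 16, 64] -> [16, 64, 0]
row 1: [0, 32, 2] -> [32, 2, 0]
row 2: [0, 8, 0] -> [8, 0, 0]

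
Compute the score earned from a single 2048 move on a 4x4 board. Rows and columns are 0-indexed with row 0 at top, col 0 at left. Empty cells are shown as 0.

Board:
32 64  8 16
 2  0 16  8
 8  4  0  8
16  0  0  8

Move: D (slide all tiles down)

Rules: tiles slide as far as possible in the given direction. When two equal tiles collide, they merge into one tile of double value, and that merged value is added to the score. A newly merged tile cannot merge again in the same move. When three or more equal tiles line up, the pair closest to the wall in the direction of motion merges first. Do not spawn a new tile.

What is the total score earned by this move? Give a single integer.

Answer: 16

Derivation:
Slide down:
col 0: [32, 2, 8, 16] -> [32, 2, 8, 16]  score +0 (running 0)
col 1: [64, 0, 4, 0] -> [0, 0, 64, 4]  score +0 (running 0)
col 2: [8, 16, 0, 0] -> [0, 0, 8, 16]  score +0 (running 0)
col 3: [16, 8, 8, 8] -> [0, 16, 8, 16]  score +16 (running 16)
Board after move:
32  0  0  0
 2  0  0 16
 8 64  8  8
16  4 16 16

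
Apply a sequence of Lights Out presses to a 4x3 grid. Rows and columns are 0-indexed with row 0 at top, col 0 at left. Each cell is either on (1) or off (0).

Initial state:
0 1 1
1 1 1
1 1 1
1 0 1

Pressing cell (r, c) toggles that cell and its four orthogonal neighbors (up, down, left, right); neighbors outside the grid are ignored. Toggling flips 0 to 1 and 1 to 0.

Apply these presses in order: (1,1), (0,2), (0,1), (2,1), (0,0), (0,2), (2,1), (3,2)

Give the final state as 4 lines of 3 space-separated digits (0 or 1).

After press 1 at (1,1):
0 0 1
0 0 0
1 0 1
1 0 1

After press 2 at (0,2):
0 1 0
0 0 1
1 0 1
1 0 1

After press 3 at (0,1):
1 0 1
0 1 1
1 0 1
1 0 1

After press 4 at (2,1):
1 0 1
0 0 1
0 1 0
1 1 1

After press 5 at (0,0):
0 1 1
1 0 1
0 1 0
1 1 1

After press 6 at (0,2):
0 0 0
1 0 0
0 1 0
1 1 1

After press 7 at (2,1):
0 0 0
1 1 0
1 0 1
1 0 1

After press 8 at (3,2):
0 0 0
1 1 0
1 0 0
1 1 0

Answer: 0 0 0
1 1 0
1 0 0
1 1 0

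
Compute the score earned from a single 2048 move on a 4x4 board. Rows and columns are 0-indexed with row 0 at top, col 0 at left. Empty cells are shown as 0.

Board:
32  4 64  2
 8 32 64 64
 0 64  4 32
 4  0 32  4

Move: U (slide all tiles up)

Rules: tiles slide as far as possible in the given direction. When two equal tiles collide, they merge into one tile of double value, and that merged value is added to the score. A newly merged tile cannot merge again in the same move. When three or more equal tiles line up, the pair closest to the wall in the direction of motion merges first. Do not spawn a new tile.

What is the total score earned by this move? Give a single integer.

Answer: 128

Derivation:
Slide up:
col 0: [32, 8, 0, 4] -> [32, 8, 4, 0]  score +0 (running 0)
col 1: [4, 32, 64, 0] -> [4, 32, 64, 0]  score +0 (running 0)
col 2: [64, 64, 4, 32] -> [128, 4, 32, 0]  score +128 (running 128)
col 3: [2, 64, 32, 4] -> [2, 64, 32, 4]  score +0 (running 128)
Board after move:
 32   4 128   2
  8  32   4  64
  4  64  32  32
  0   0   0   4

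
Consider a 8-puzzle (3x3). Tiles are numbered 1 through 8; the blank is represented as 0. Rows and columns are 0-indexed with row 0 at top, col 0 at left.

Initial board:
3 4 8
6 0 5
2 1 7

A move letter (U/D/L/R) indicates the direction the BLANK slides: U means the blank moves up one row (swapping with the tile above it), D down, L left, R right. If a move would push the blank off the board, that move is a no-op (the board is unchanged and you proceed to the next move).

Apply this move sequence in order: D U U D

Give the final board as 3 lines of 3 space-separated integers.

Answer: 3 4 8
6 0 5
2 1 7

Derivation:
After move 1 (D):
3 4 8
6 1 5
2 0 7

After move 2 (U):
3 4 8
6 0 5
2 1 7

After move 3 (U):
3 0 8
6 4 5
2 1 7

After move 4 (D):
3 4 8
6 0 5
2 1 7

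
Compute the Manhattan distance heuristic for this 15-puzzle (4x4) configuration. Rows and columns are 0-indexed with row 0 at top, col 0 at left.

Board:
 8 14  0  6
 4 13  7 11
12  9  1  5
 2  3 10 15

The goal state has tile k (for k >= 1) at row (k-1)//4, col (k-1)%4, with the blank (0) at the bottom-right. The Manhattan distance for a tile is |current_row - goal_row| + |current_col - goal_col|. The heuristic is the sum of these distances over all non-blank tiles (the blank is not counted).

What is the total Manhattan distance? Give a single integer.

Answer: 42

Derivation:
Tile 8: at (0,0), goal (1,3), distance |0-1|+|0-3| = 4
Tile 14: at (0,1), goal (3,1), distance |0-3|+|1-1| = 3
Tile 6: at (0,3), goal (1,1), distance |0-1|+|3-1| = 3
Tile 4: at (1,0), goal (0,3), distance |1-0|+|0-3| = 4
Tile 13: at (1,1), goal (3,0), distance |1-3|+|1-0| = 3
Tile 7: at (1,2), goal (1,2), distance |1-1|+|2-2| = 0
Tile 11: at (1,3), goal (2,2), distance |1-2|+|3-2| = 2
Tile 12: at (2,0), goal (2,3), distance |2-2|+|0-3| = 3
Tile 9: at (2,1), goal (2,0), distance |2-2|+|1-0| = 1
Tile 1: at (2,2), goal (0,0), distance |2-0|+|2-0| = 4
Tile 5: at (2,3), goal (1,0), distance |2-1|+|3-0| = 4
Tile 2: at (3,0), goal (0,1), distance |3-0|+|0-1| = 4
Tile 3: at (3,1), goal (0,2), distance |3-0|+|1-2| = 4
Tile 10: at (3,2), goal (2,1), distance |3-2|+|2-1| = 2
Tile 15: at (3,3), goal (3,2), distance |3-3|+|3-2| = 1
Sum: 4 + 3 + 3 + 4 + 3 + 0 + 2 + 3 + 1 + 4 + 4 + 4 + 4 + 2 + 1 = 42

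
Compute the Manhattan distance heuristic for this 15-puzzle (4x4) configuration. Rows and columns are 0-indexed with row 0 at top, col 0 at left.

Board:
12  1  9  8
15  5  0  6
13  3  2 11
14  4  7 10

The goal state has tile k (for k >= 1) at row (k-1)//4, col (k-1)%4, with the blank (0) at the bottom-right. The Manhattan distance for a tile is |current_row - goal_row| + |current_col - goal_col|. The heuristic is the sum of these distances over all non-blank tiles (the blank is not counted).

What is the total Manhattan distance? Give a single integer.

Answer: 37

Derivation:
Tile 12: (0,0)->(2,3) = 5
Tile 1: (0,1)->(0,0) = 1
Tile 9: (0,2)->(2,0) = 4
Tile 8: (0,3)->(1,3) = 1
Tile 15: (1,0)->(3,2) = 4
Tile 5: (1,1)->(1,0) = 1
Tile 6: (1,3)->(1,1) = 2
Tile 13: (2,0)->(3,0) = 1
Tile 3: (2,1)->(0,2) = 3
Tile 2: (2,2)->(0,1) = 3
Tile 11: (2,3)->(2,2) = 1
Tile 14: (3,0)->(3,1) = 1
Tile 4: (3,1)->(0,3) = 5
Tile 7: (3,2)->(1,2) = 2
Tile 10: (3,3)->(2,1) = 3
Sum: 5 + 1 + 4 + 1 + 4 + 1 + 2 + 1 + 3 + 3 + 1 + 1 + 5 + 2 + 3 = 37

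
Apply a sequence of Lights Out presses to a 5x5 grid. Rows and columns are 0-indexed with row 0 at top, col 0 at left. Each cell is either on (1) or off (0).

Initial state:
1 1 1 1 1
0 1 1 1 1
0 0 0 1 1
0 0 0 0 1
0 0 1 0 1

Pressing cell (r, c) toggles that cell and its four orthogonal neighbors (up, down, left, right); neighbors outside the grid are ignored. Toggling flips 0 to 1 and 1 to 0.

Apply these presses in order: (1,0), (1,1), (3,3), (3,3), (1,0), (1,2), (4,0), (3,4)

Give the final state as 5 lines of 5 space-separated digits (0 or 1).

After press 1 at (1,0):
0 1 1 1 1
1 0 1 1 1
1 0 0 1 1
0 0 0 0 1
0 0 1 0 1

After press 2 at (1,1):
0 0 1 1 1
0 1 0 1 1
1 1 0 1 1
0 0 0 0 1
0 0 1 0 1

After press 3 at (3,3):
0 0 1 1 1
0 1 0 1 1
1 1 0 0 1
0 0 1 1 0
0 0 1 1 1

After press 4 at (3,3):
0 0 1 1 1
0 1 0 1 1
1 1 0 1 1
0 0 0 0 1
0 0 1 0 1

After press 5 at (1,0):
1 0 1 1 1
1 0 0 1 1
0 1 0 1 1
0 0 0 0 1
0 0 1 0 1

After press 6 at (1,2):
1 0 0 1 1
1 1 1 0 1
0 1 1 1 1
0 0 0 0 1
0 0 1 0 1

After press 7 at (4,0):
1 0 0 1 1
1 1 1 0 1
0 1 1 1 1
1 0 0 0 1
1 1 1 0 1

After press 8 at (3,4):
1 0 0 1 1
1 1 1 0 1
0 1 1 1 0
1 0 0 1 0
1 1 1 0 0

Answer: 1 0 0 1 1
1 1 1 0 1
0 1 1 1 0
1 0 0 1 0
1 1 1 0 0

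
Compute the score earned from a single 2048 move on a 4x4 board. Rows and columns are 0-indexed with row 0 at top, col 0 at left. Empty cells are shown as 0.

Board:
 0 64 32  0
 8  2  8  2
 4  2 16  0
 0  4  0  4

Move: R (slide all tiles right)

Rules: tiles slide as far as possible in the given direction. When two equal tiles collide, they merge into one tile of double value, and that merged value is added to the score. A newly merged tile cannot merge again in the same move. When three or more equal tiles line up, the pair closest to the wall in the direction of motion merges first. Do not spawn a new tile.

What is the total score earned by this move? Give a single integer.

Slide right:
row 0: [0, 64, 32, 0] -> [0, 0, 64, 32]  score +0 (running 0)
row 1: [8, 2, 8, 2] -> [8, 2, 8, 2]  score +0 (running 0)
row 2: [4, 2, 16, 0] -> [0, 4, 2, 16]  score +0 (running 0)
row 3: [0, 4, 0, 4] -> [0, 0, 0, 8]  score +8 (running 8)
Board after move:
 0  0 64 32
 8  2  8  2
 0  4  2 16
 0  0  0  8

Answer: 8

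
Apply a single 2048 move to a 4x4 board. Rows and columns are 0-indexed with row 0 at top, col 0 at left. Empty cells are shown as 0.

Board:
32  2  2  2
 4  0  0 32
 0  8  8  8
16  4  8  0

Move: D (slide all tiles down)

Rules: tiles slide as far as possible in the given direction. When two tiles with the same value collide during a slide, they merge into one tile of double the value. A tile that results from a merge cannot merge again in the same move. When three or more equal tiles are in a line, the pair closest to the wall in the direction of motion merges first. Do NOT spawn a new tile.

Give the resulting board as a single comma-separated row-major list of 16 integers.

Answer: 0, 0, 0, 0, 32, 2, 0, 2, 4, 8, 2, 32, 16, 4, 16, 8

Derivation:
Slide down:
col 0: [32, 4, 0, 16] -> [0, 32, 4, 16]
col 1: [2, 0, 8, 4] -> [0, 2, 8, 4]
col 2: [2, 0, 8, 8] -> [0, 0, 2, 16]
col 3: [2, 32, 8, 0] -> [0, 2, 32, 8]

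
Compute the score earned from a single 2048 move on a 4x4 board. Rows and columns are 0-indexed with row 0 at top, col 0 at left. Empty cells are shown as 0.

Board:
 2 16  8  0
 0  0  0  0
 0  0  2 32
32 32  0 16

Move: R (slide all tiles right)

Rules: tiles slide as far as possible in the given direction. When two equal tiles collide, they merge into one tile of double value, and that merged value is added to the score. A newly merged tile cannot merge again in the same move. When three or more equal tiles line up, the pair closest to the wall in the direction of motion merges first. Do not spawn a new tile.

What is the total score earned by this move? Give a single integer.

Answer: 64

Derivation:
Slide right:
row 0: [2, 16, 8, 0] -> [0, 2, 16, 8]  score +0 (running 0)
row 1: [0, 0, 0, 0] -> [0, 0, 0, 0]  score +0 (running 0)
row 2: [0, 0, 2, 32] -> [0, 0, 2, 32]  score +0 (running 0)
row 3: [32, 32, 0, 16] -> [0, 0, 64, 16]  score +64 (running 64)
Board after move:
 0  2 16  8
 0  0  0  0
 0  0  2 32
 0  0 64 16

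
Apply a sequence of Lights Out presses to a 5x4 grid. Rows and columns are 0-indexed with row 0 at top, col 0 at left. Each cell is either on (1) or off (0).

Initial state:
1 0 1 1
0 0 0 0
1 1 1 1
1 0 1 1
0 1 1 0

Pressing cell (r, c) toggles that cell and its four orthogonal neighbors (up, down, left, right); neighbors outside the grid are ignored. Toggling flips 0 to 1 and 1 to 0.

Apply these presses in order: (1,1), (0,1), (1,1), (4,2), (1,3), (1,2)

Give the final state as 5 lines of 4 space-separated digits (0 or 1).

After press 1 at (1,1):
1 1 1 1
1 1 1 0
1 0 1 1
1 0 1 1
0 1 1 0

After press 2 at (0,1):
0 0 0 1
1 0 1 0
1 0 1 1
1 0 1 1
0 1 1 0

After press 3 at (1,1):
0 1 0 1
0 1 0 0
1 1 1 1
1 0 1 1
0 1 1 0

After press 4 at (4,2):
0 1 0 1
0 1 0 0
1 1 1 1
1 0 0 1
0 0 0 1

After press 5 at (1,3):
0 1 0 0
0 1 1 1
1 1 1 0
1 0 0 1
0 0 0 1

After press 6 at (1,2):
0 1 1 0
0 0 0 0
1 1 0 0
1 0 0 1
0 0 0 1

Answer: 0 1 1 0
0 0 0 0
1 1 0 0
1 0 0 1
0 0 0 1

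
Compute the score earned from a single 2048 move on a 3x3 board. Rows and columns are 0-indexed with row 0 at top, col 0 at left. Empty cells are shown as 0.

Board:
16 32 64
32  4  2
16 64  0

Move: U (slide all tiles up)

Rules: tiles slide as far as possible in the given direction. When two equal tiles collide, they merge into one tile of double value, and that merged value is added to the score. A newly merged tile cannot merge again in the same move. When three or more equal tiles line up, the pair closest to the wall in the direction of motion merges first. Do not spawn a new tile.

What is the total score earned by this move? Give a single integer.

Answer: 0

Derivation:
Slide up:
col 0: [16, 32, 16] -> [16, 32, 16]  score +0 (running 0)
col 1: [32, 4, 64] -> [32, 4, 64]  score +0 (running 0)
col 2: [64, 2, 0] -> [64, 2, 0]  score +0 (running 0)
Board after move:
16 32 64
32  4  2
16 64  0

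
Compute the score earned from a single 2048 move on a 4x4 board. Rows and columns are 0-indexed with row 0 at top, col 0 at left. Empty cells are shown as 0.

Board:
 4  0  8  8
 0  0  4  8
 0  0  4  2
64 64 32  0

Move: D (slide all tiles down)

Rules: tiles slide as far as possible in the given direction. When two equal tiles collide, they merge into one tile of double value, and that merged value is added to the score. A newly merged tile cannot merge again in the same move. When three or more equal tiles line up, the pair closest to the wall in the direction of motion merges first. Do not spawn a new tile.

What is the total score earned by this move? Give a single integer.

Slide down:
col 0: [4, 0, 0, 64] -> [0, 0, 4, 64]  score +0 (running 0)
col 1: [0, 0, 0, 64] -> [0, 0, 0, 64]  score +0 (running 0)
col 2: [8, 4, 4, 32] -> [0, 8, 8, 32]  score +8 (running 8)
col 3: [8, 8, 2, 0] -> [0, 0, 16, 2]  score +16 (running 24)
Board after move:
 0  0  0  0
 0  0  8  0
 4  0  8 16
64 64 32  2

Answer: 24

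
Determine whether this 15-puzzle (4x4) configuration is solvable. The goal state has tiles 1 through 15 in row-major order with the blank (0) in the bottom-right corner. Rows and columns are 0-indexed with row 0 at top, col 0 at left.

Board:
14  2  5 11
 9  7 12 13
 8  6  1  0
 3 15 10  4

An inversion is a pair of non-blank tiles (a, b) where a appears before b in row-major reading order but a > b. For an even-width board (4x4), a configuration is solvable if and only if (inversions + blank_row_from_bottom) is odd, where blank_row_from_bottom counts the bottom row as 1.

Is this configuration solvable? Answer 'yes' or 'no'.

Answer: yes

Derivation:
Inversions: 57
Blank is in row 2 (0-indexed from top), which is row 2 counting from the bottom (bottom = 1).
57 + 2 = 59, which is odd, so the puzzle is solvable.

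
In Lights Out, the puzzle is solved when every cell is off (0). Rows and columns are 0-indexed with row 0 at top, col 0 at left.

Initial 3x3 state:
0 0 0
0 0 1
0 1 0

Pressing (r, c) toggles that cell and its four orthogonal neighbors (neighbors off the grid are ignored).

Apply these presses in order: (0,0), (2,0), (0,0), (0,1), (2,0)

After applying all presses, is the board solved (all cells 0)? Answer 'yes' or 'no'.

After press 1 at (0,0):
1 1 0
1 0 1
0 1 0

After press 2 at (2,0):
1 1 0
0 0 1
1 0 0

After press 3 at (0,0):
0 0 0
1 0 1
1 0 0

After press 4 at (0,1):
1 1 1
1 1 1
1 0 0

After press 5 at (2,0):
1 1 1
0 1 1
0 1 0

Lights still on: 6

Answer: no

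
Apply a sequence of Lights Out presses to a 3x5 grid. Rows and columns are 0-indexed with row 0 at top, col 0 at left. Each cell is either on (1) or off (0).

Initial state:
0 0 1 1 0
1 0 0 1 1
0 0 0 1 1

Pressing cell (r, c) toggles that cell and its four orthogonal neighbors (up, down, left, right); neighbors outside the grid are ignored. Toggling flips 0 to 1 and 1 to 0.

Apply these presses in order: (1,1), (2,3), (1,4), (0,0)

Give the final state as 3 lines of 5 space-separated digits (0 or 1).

Answer: 1 0 1 1 1
1 1 1 1 0
0 1 1 0 1

Derivation:
After press 1 at (1,1):
0 1 1 1 0
0 1 1 1 1
0 1 0 1 1

After press 2 at (2,3):
0 1 1 1 0
0 1 1 0 1
0 1 1 0 0

After press 3 at (1,4):
0 1 1 1 1
0 1 1 1 0
0 1 1 0 1

After press 4 at (0,0):
1 0 1 1 1
1 1 1 1 0
0 1 1 0 1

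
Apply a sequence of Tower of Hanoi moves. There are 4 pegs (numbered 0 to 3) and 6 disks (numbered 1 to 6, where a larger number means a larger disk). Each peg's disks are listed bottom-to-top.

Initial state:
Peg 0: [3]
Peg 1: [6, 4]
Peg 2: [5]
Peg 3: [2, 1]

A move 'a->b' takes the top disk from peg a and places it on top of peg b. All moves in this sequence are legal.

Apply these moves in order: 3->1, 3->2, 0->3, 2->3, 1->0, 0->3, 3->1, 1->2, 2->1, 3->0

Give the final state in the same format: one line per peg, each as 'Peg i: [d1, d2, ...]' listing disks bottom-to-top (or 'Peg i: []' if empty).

After move 1 (3->1):
Peg 0: [3]
Peg 1: [6, 4, 1]
Peg 2: [5]
Peg 3: [2]

After move 2 (3->2):
Peg 0: [3]
Peg 1: [6, 4, 1]
Peg 2: [5, 2]
Peg 3: []

After move 3 (0->3):
Peg 0: []
Peg 1: [6, 4, 1]
Peg 2: [5, 2]
Peg 3: [3]

After move 4 (2->3):
Peg 0: []
Peg 1: [6, 4, 1]
Peg 2: [5]
Peg 3: [3, 2]

After move 5 (1->0):
Peg 0: [1]
Peg 1: [6, 4]
Peg 2: [5]
Peg 3: [3, 2]

After move 6 (0->3):
Peg 0: []
Peg 1: [6, 4]
Peg 2: [5]
Peg 3: [3, 2, 1]

After move 7 (3->1):
Peg 0: []
Peg 1: [6, 4, 1]
Peg 2: [5]
Peg 3: [3, 2]

After move 8 (1->2):
Peg 0: []
Peg 1: [6, 4]
Peg 2: [5, 1]
Peg 3: [3, 2]

After move 9 (2->1):
Peg 0: []
Peg 1: [6, 4, 1]
Peg 2: [5]
Peg 3: [3, 2]

After move 10 (3->0):
Peg 0: [2]
Peg 1: [6, 4, 1]
Peg 2: [5]
Peg 3: [3]

Answer: Peg 0: [2]
Peg 1: [6, 4, 1]
Peg 2: [5]
Peg 3: [3]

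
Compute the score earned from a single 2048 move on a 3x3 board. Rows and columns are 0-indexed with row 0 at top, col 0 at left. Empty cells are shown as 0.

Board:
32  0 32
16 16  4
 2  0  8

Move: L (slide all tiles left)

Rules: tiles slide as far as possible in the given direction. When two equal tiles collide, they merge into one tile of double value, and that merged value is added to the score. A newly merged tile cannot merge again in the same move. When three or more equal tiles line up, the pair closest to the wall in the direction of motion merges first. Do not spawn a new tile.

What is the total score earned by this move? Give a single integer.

Answer: 96

Derivation:
Slide left:
row 0: [32, 0, 32] -> [64, 0, 0]  score +64 (running 64)
row 1: [16, 16, 4] -> [32, 4, 0]  score +32 (running 96)
row 2: [2, 0, 8] -> [2, 8, 0]  score +0 (running 96)
Board after move:
64  0  0
32  4  0
 2  8  0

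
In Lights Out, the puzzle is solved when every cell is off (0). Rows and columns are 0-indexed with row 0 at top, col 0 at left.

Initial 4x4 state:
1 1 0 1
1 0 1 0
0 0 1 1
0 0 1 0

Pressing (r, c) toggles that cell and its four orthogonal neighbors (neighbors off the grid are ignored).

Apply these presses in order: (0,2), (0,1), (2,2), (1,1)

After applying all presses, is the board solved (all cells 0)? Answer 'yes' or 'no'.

After press 1 at (0,2):
1 0 1 0
1 0 0 0
0 0 1 1
0 0 1 0

After press 2 at (0,1):
0 1 0 0
1 1 0 0
0 0 1 1
0 0 1 0

After press 3 at (2,2):
0 1 0 0
1 1 1 0
0 1 0 0
0 0 0 0

After press 4 at (1,1):
0 0 0 0
0 0 0 0
0 0 0 0
0 0 0 0

Lights still on: 0

Answer: yes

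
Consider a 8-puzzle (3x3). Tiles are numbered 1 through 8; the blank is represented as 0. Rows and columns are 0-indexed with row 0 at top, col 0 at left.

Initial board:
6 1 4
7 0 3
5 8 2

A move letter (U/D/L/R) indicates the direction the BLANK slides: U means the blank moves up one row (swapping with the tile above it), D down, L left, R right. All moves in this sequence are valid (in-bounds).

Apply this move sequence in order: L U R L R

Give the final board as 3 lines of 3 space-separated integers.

After move 1 (L):
6 1 4
0 7 3
5 8 2

After move 2 (U):
0 1 4
6 7 3
5 8 2

After move 3 (R):
1 0 4
6 7 3
5 8 2

After move 4 (L):
0 1 4
6 7 3
5 8 2

After move 5 (R):
1 0 4
6 7 3
5 8 2

Answer: 1 0 4
6 7 3
5 8 2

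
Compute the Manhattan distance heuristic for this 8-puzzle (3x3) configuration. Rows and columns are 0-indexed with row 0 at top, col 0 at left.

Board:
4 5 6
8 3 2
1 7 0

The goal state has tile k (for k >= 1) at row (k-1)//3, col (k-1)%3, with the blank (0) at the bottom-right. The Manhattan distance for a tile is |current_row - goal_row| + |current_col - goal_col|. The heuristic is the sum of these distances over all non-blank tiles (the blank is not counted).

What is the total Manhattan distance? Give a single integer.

Answer: 12

Derivation:
Tile 4: (0,0)->(1,0) = 1
Tile 5: (0,1)->(1,1) = 1
Tile 6: (0,2)->(1,2) = 1
Tile 8: (1,0)->(2,1) = 2
Tile 3: (1,1)->(0,2) = 2
Tile 2: (1,2)->(0,1) = 2
Tile 1: (2,0)->(0,0) = 2
Tile 7: (2,1)->(2,0) = 1
Sum: 1 + 1 + 1 + 2 + 2 + 2 + 2 + 1 = 12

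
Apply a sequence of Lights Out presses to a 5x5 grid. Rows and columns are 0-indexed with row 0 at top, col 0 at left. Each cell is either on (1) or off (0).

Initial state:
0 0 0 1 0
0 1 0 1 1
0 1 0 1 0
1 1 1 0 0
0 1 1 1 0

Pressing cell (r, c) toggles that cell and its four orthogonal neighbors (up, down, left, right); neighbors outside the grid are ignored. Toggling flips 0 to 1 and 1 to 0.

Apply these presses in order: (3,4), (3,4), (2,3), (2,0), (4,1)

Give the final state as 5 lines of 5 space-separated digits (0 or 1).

After press 1 at (3,4):
0 0 0 1 0
0 1 0 1 1
0 1 0 1 1
1 1 1 1 1
0 1 1 1 1

After press 2 at (3,4):
0 0 0 1 0
0 1 0 1 1
0 1 0 1 0
1 1 1 0 0
0 1 1 1 0

After press 3 at (2,3):
0 0 0 1 0
0 1 0 0 1
0 1 1 0 1
1 1 1 1 0
0 1 1 1 0

After press 4 at (2,0):
0 0 0 1 0
1 1 0 0 1
1 0 1 0 1
0 1 1 1 0
0 1 1 1 0

After press 5 at (4,1):
0 0 0 1 0
1 1 0 0 1
1 0 1 0 1
0 0 1 1 0
1 0 0 1 0

Answer: 0 0 0 1 0
1 1 0 0 1
1 0 1 0 1
0 0 1 1 0
1 0 0 1 0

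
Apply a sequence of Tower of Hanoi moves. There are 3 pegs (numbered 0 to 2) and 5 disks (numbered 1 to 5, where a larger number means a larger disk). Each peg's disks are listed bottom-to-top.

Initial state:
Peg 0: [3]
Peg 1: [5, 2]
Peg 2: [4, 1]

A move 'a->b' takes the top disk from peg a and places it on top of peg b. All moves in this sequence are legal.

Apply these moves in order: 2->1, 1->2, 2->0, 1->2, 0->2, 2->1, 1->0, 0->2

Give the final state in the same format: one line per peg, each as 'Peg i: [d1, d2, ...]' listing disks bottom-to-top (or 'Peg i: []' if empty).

After move 1 (2->1):
Peg 0: [3]
Peg 1: [5, 2, 1]
Peg 2: [4]

After move 2 (1->2):
Peg 0: [3]
Peg 1: [5, 2]
Peg 2: [4, 1]

After move 3 (2->0):
Peg 0: [3, 1]
Peg 1: [5, 2]
Peg 2: [4]

After move 4 (1->2):
Peg 0: [3, 1]
Peg 1: [5]
Peg 2: [4, 2]

After move 5 (0->2):
Peg 0: [3]
Peg 1: [5]
Peg 2: [4, 2, 1]

After move 6 (2->1):
Peg 0: [3]
Peg 1: [5, 1]
Peg 2: [4, 2]

After move 7 (1->0):
Peg 0: [3, 1]
Peg 1: [5]
Peg 2: [4, 2]

After move 8 (0->2):
Peg 0: [3]
Peg 1: [5]
Peg 2: [4, 2, 1]

Answer: Peg 0: [3]
Peg 1: [5]
Peg 2: [4, 2, 1]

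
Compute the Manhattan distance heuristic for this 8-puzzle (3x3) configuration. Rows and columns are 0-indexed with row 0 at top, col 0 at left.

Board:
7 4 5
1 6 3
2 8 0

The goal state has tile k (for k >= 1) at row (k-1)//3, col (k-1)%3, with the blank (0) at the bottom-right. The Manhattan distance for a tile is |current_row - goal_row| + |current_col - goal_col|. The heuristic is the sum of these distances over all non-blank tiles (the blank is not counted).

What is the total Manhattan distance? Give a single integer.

Answer: 12

Derivation:
Tile 7: at (0,0), goal (2,0), distance |0-2|+|0-0| = 2
Tile 4: at (0,1), goal (1,0), distance |0-1|+|1-0| = 2
Tile 5: at (0,2), goal (1,1), distance |0-1|+|2-1| = 2
Tile 1: at (1,0), goal (0,0), distance |1-0|+|0-0| = 1
Tile 6: at (1,1), goal (1,2), distance |1-1|+|1-2| = 1
Tile 3: at (1,2), goal (0,2), distance |1-0|+|2-2| = 1
Tile 2: at (2,0), goal (0,1), distance |2-0|+|0-1| = 3
Tile 8: at (2,1), goal (2,1), distance |2-2|+|1-1| = 0
Sum: 2 + 2 + 2 + 1 + 1 + 1 + 3 + 0 = 12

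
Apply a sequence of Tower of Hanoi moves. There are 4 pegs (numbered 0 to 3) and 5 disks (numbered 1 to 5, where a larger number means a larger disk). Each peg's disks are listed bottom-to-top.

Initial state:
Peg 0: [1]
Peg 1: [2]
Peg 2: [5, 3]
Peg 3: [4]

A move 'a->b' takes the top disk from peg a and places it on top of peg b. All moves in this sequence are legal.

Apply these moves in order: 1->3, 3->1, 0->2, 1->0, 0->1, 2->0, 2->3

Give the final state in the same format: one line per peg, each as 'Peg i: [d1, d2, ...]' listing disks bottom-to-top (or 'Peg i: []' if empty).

Answer: Peg 0: [1]
Peg 1: [2]
Peg 2: [5]
Peg 3: [4, 3]

Derivation:
After move 1 (1->3):
Peg 0: [1]
Peg 1: []
Peg 2: [5, 3]
Peg 3: [4, 2]

After move 2 (3->1):
Peg 0: [1]
Peg 1: [2]
Peg 2: [5, 3]
Peg 3: [4]

After move 3 (0->2):
Peg 0: []
Peg 1: [2]
Peg 2: [5, 3, 1]
Peg 3: [4]

After move 4 (1->0):
Peg 0: [2]
Peg 1: []
Peg 2: [5, 3, 1]
Peg 3: [4]

After move 5 (0->1):
Peg 0: []
Peg 1: [2]
Peg 2: [5, 3, 1]
Peg 3: [4]

After move 6 (2->0):
Peg 0: [1]
Peg 1: [2]
Peg 2: [5, 3]
Peg 3: [4]

After move 7 (2->3):
Peg 0: [1]
Peg 1: [2]
Peg 2: [5]
Peg 3: [4, 3]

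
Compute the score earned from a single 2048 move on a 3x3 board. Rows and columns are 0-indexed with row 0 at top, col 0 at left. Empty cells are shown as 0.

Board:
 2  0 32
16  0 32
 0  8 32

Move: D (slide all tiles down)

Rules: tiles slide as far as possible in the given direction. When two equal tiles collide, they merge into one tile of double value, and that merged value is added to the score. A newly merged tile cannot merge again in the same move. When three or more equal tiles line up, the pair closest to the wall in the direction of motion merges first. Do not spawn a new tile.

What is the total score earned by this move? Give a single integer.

Answer: 64

Derivation:
Slide down:
col 0: [2, 16, 0] -> [0, 2, 16]  score +0 (running 0)
col 1: [0, 0, 8] -> [0, 0, 8]  score +0 (running 0)
col 2: [32, 32, 32] -> [0, 32, 64]  score +64 (running 64)
Board after move:
 0  0  0
 2  0 32
16  8 64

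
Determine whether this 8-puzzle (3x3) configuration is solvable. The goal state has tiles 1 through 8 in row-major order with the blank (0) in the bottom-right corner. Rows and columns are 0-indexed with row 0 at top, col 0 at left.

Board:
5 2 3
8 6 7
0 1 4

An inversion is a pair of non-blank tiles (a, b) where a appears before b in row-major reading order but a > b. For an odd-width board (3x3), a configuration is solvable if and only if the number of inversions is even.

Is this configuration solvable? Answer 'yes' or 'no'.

Inversions (pairs i<j in row-major order where tile[i] > tile[j] > 0): 14
14 is even, so the puzzle is solvable.

Answer: yes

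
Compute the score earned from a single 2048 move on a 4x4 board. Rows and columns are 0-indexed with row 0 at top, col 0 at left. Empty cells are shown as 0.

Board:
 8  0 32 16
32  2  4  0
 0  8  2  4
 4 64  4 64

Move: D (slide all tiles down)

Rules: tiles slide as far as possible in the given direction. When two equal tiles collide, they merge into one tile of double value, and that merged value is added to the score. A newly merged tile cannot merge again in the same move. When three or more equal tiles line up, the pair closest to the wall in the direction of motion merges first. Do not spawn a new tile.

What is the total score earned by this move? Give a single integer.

Slide down:
col 0: [8, 32, 0, 4] -> [0, 8, 32, 4]  score +0 (running 0)
col 1: [0, 2, 8, 64] -> [0, 2, 8, 64]  score +0 (running 0)
col 2: [32, 4, 2, 4] -> [32, 4, 2, 4]  score +0 (running 0)
col 3: [16, 0, 4, 64] -> [0, 16, 4, 64]  score +0 (running 0)
Board after move:
 0  0 32  0
 8  2  4 16
32  8  2  4
 4 64  4 64

Answer: 0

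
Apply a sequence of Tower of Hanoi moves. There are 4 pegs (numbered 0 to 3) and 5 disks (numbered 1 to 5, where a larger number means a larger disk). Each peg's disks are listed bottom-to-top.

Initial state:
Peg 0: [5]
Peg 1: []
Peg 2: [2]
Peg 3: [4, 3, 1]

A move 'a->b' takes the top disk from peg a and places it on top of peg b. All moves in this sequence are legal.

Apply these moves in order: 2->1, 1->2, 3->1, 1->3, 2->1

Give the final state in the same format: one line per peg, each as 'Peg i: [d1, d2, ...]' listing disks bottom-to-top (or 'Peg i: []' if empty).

Answer: Peg 0: [5]
Peg 1: [2]
Peg 2: []
Peg 3: [4, 3, 1]

Derivation:
After move 1 (2->1):
Peg 0: [5]
Peg 1: [2]
Peg 2: []
Peg 3: [4, 3, 1]

After move 2 (1->2):
Peg 0: [5]
Peg 1: []
Peg 2: [2]
Peg 3: [4, 3, 1]

After move 3 (3->1):
Peg 0: [5]
Peg 1: [1]
Peg 2: [2]
Peg 3: [4, 3]

After move 4 (1->3):
Peg 0: [5]
Peg 1: []
Peg 2: [2]
Peg 3: [4, 3, 1]

After move 5 (2->1):
Peg 0: [5]
Peg 1: [2]
Peg 2: []
Peg 3: [4, 3, 1]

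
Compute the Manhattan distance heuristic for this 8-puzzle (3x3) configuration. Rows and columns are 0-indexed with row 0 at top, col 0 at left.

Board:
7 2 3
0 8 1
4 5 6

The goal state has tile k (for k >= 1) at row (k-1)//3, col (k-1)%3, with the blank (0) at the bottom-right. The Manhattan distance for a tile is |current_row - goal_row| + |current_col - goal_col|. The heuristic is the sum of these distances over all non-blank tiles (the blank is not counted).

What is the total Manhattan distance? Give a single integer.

Tile 7: (0,0)->(2,0) = 2
Tile 2: (0,1)->(0,1) = 0
Tile 3: (0,2)->(0,2) = 0
Tile 8: (1,1)->(2,1) = 1
Tile 1: (1,2)->(0,0) = 3
Tile 4: (2,0)->(1,0) = 1
Tile 5: (2,1)->(1,1) = 1
Tile 6: (2,2)->(1,2) = 1
Sum: 2 + 0 + 0 + 1 + 3 + 1 + 1 + 1 = 9

Answer: 9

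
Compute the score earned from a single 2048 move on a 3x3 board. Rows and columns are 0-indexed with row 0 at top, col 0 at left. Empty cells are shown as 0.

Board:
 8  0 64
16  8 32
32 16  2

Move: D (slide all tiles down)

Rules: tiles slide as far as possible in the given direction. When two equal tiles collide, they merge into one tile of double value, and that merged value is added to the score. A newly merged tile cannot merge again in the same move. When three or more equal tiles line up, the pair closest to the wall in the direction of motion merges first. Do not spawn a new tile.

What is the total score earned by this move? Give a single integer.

Slide down:
col 0: [8, 16, 32] -> [8, 16, 32]  score +0 (running 0)
col 1: [0, 8, 16] -> [0, 8, 16]  score +0 (running 0)
col 2: [64, 32, 2] -> [64, 32, 2]  score +0 (running 0)
Board after move:
 8  0 64
16  8 32
32 16  2

Answer: 0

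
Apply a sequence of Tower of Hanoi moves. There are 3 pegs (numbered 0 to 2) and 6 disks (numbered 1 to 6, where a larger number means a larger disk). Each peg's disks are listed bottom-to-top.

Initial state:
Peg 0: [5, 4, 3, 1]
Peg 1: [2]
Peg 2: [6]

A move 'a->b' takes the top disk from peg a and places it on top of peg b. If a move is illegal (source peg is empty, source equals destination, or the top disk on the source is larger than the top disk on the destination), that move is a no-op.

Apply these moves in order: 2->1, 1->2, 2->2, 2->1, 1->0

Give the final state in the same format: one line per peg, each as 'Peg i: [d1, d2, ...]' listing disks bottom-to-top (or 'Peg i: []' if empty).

Answer: Peg 0: [5, 4, 3, 1]
Peg 1: [2]
Peg 2: [6]

Derivation:
After move 1 (2->1):
Peg 0: [5, 4, 3, 1]
Peg 1: [2]
Peg 2: [6]

After move 2 (1->2):
Peg 0: [5, 4, 3, 1]
Peg 1: []
Peg 2: [6, 2]

After move 3 (2->2):
Peg 0: [5, 4, 3, 1]
Peg 1: []
Peg 2: [6, 2]

After move 4 (2->1):
Peg 0: [5, 4, 3, 1]
Peg 1: [2]
Peg 2: [6]

After move 5 (1->0):
Peg 0: [5, 4, 3, 1]
Peg 1: [2]
Peg 2: [6]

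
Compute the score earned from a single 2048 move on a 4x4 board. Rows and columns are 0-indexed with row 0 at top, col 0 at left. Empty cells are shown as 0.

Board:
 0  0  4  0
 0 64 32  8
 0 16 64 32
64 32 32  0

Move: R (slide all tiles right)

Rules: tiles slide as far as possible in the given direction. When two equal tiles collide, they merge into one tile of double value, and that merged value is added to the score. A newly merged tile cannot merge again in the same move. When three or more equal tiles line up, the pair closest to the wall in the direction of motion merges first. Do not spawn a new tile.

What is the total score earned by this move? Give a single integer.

Slide right:
row 0: [0, 0, 4, 0] -> [0, 0, 0, 4]  score +0 (running 0)
row 1: [0, 64, 32, 8] -> [0, 64, 32, 8]  score +0 (running 0)
row 2: [0, 16, 64, 32] -> [0, 16, 64, 32]  score +0 (running 0)
row 3: [64, 32, 32, 0] -> [0, 0, 64, 64]  score +64 (running 64)
Board after move:
 0  0  0  4
 0 64 32  8
 0 16 64 32
 0  0 64 64

Answer: 64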